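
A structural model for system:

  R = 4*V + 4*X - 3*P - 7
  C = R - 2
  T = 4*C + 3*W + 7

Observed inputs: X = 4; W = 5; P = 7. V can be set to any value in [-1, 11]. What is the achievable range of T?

Substituting into the R equation gives R = 4*V - 12.
Substituting into the C equation gives C = 4*V - 14.
Substituting into the T equation gives T = 16*V - 34.
Linear in V, so extremes are at the endpoints: V = -1 gives T = -50; V = 11 gives T = 142.

-50 to 142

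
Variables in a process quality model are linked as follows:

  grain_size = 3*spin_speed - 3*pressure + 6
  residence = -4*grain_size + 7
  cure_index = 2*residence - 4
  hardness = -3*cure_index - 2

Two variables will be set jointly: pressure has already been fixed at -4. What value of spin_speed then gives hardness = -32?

With pressure held at -4:
Substituting into the grain_size equation gives grain_size = 3*spin_speed + 18.
This gives residence = -12*spin_speed - 65.
Substituting into the cure_index equation gives cure_index = -24*spin_speed - 134.
Substituting into the hardness equation gives hardness = 72*spin_speed + 400.
Solve 72*spin_speed + 400 = -32: spin_speed = (-32 - 400) / 72 = -6.

spin_speed = -6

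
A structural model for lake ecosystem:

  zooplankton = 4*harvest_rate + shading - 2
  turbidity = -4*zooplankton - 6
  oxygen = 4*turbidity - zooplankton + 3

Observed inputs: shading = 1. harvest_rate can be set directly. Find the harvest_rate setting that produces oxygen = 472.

Substituting into the zooplankton equation gives zooplankton = 4*harvest_rate - 1.
turbidity becomes -16*harvest_rate - 2.
This gives oxygen = -68*harvest_rate - 4.
Solve -68*harvest_rate - 4 = 472: harvest_rate = (472 + 4) / -68 = -7.

harvest_rate = -7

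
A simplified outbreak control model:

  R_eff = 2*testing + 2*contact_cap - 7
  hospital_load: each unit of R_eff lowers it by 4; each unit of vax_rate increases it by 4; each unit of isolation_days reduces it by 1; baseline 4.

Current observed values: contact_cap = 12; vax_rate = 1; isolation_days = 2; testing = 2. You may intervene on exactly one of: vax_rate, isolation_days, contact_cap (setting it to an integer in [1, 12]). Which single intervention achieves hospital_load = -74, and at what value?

Intervening on vax_rate: with other inputs at their observed values, hospital_load = 4*vax_rate - 82. Solving for -74 gives vax_rate = 2, within [1, 12].
Intervening on isolation_days: hospital_load = -isolation_days - 76. Reaching -74 requires isolation_days = -2, outside [1, 12].
Intervening on contact_cap: hospital_load = -8*contact_cap + 18. Reaching -74 requires contact_cap = 23/2, not an integer.

set vax_rate = 2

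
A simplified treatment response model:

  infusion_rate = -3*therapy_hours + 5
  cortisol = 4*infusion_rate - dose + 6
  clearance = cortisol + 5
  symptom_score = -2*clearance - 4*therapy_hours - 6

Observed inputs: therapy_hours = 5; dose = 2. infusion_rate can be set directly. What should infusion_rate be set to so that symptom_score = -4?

infusion_rate = -5

Intervening on infusion_rate fixes its value directly, overriding its dependence on therapy_hours.
Substituting into the cortisol equation gives cortisol = 4*infusion_rate + 4.
Substituting into the clearance equation gives clearance = 4*infusion_rate + 9.
Substituting into the symptom_score equation gives symptom_score = -8*infusion_rate - 44.
Solve -8*infusion_rate - 44 = -4: infusion_rate = (-4 + 44) / -8 = -5.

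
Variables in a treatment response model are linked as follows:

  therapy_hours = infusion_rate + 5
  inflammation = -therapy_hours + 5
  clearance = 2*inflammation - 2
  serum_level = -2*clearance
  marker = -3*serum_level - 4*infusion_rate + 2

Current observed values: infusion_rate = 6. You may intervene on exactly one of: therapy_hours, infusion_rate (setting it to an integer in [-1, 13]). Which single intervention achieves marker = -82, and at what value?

set therapy_hours = 9

Intervening on therapy_hours: with other inputs at their observed values, marker = -12*therapy_hours + 26. Solving for -82 gives therapy_hours = 9, within [-1, 13].
Intervening on infusion_rate: marker = -16*infusion_rate - 10. Reaching -82 requires infusion_rate = 9/2, not an integer.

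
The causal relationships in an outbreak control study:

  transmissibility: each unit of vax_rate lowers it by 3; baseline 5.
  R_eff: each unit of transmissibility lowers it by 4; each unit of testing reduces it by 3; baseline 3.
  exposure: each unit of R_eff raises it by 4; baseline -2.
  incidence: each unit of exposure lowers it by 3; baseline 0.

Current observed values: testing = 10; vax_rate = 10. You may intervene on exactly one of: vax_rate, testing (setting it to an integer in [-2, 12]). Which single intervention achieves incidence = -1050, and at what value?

set testing = 5

Intervening on vax_rate: incidence = -144*vax_rate + 570. Reaching -1050 requires vax_rate = 45/4, not an integer.
Intervening on testing: with other inputs at their observed values, incidence = 36*testing - 1230. Solving for -1050 gives testing = 5, within [-2, 12].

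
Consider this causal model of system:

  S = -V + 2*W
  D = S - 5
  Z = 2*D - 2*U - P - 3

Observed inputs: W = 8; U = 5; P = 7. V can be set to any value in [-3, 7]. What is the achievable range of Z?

Substituting into the S equation gives S = -V + 16.
D becomes -V + 11.
Substituting into the Z equation gives Z = -2*V + 2.
Linear in V, so extremes are at the endpoints: V = -3 gives Z = 8; V = 7 gives Z = -12.

-12 to 8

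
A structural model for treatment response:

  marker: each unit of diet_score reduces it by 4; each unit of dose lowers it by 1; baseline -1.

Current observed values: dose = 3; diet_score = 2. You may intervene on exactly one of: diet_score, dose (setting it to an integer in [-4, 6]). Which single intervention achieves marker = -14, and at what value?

Intervening on diet_score: marker = -4*diet_score - 4. Reaching -14 requires diet_score = 5/2, not an integer.
Intervening on dose: with other inputs at their observed values, marker = -dose - 9. Solving for -14 gives dose = 5, within [-4, 6].

set dose = 5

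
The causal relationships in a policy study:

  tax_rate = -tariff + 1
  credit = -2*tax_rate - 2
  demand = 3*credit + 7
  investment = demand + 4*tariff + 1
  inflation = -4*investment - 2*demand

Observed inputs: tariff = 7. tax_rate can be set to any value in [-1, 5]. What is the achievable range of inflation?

Intervening on tax_rate fixes its value directly, overriding its dependence on tariff.
Substituting into the demand equation gives demand = -6*tax_rate + 1.
Substituting into the investment equation gives investment = -6*tax_rate + 30.
Substituting into the inflation equation gives inflation = 36*tax_rate - 122.
Linear in tax_rate, so extremes are at the endpoints: tax_rate = -1 gives inflation = -158; tax_rate = 5 gives inflation = 58.

-158 to 58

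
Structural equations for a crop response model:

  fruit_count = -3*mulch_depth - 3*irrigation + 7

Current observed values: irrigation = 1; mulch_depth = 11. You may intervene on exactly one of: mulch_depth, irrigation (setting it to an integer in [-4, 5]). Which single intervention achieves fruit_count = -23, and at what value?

set irrigation = -1

Intervening on mulch_depth: fruit_count = -3*mulch_depth + 4. Reaching -23 requires mulch_depth = 9, outside [-4, 5].
Intervening on irrigation: with other inputs at their observed values, fruit_count = -3*irrigation - 26. Solving for -23 gives irrigation = -1, within [-4, 5].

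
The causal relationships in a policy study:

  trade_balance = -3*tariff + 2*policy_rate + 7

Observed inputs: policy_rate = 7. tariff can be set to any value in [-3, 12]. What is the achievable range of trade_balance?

-15 to 30

Substituting into the trade_balance equation gives trade_balance = -3*tariff + 21.
Linear in tariff, so extremes are at the endpoints: tariff = -3 gives trade_balance = 30; tariff = 12 gives trade_balance = -15.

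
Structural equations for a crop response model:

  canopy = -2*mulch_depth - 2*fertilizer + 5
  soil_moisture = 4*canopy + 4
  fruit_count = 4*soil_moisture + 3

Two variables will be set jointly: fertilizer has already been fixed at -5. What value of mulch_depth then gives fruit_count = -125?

mulch_depth = 12

With fertilizer held at -5:
Substituting into the canopy equation gives canopy = -2*mulch_depth + 15.
Substituting into the soil_moisture equation gives soil_moisture = -8*mulch_depth + 64.
Substituting into the fruit_count equation gives fruit_count = -32*mulch_depth + 259.
Solve -32*mulch_depth + 259 = -125: mulch_depth = (-125 - 259) / -32 = 12.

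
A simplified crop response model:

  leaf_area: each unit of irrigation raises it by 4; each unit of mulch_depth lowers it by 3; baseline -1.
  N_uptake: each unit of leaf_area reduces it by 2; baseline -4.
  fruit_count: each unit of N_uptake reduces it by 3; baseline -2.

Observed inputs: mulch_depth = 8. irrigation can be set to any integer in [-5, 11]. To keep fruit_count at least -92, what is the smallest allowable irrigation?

irrigation = 2

Substituting into the leaf_area equation gives leaf_area = 4*irrigation - 25.
N_uptake becomes -8*irrigation + 46.
fruit_count becomes 24*irrigation - 140.
Require 24*irrigation - 140 ≥ -92, so irrigation ≥ 2.
The smallest integer in [-5, 11] satisfying this is 2.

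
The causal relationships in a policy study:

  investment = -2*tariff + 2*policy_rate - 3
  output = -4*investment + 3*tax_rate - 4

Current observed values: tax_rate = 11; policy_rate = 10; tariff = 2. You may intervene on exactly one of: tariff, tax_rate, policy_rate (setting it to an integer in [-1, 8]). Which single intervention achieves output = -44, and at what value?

Intervening on tariff: output = 8*tariff - 39. Reaching -44 requires tariff = -5/8, not an integer.
Intervening on tax_rate: with other inputs at their observed values, output = 3*tax_rate - 56. Solving for -44 gives tax_rate = 4, within [-1, 8].
Intervening on policy_rate: output = -8*policy_rate + 57. Reaching -44 requires policy_rate = 101/8, not an integer.

set tax_rate = 4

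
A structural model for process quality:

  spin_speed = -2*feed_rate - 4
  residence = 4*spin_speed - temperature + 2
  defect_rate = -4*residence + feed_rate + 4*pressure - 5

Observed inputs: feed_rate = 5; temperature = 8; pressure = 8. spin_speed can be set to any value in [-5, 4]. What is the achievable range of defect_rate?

Intervening on spin_speed fixes its value directly, overriding its dependence on feed_rate.
Substituting into the residence equation gives residence = 4*spin_speed - 6.
Substituting into the defect_rate equation gives defect_rate = -16*spin_speed + 56.
Linear in spin_speed, so extremes are at the endpoints: spin_speed = -5 gives defect_rate = 136; spin_speed = 4 gives defect_rate = -8.

-8 to 136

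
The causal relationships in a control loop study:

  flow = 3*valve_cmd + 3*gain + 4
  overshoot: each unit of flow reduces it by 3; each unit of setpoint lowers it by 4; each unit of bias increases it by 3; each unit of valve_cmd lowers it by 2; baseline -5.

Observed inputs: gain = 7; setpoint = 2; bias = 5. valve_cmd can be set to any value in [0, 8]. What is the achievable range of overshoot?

-161 to -73

Substituting into the flow equation gives flow = 3*valve_cmd + 25.
So overshoot = -11*valve_cmd - 73.
Linear in valve_cmd, so extremes are at the endpoints: valve_cmd = 0 gives overshoot = -73; valve_cmd = 8 gives overshoot = -161.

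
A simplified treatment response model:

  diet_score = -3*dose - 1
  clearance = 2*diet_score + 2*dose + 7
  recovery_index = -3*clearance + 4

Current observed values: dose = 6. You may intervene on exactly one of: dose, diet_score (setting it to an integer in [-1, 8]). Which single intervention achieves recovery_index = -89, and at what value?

set diet_score = 6

Intervening on dose: recovery_index = 12*dose - 11. Reaching -89 requires dose = -13/2, not an integer.
Intervening on diet_score: with other inputs at their observed values, recovery_index = -6*diet_score - 53. Solving for -89 gives diet_score = 6, within [-1, 8].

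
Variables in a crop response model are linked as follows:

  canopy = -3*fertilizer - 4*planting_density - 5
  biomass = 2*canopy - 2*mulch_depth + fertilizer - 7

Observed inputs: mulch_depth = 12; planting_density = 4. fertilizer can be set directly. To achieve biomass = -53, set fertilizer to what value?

Substituting into the canopy equation gives canopy = -3*fertilizer - 21.
Substituting into the biomass equation gives biomass = -5*fertilizer - 73.
Solve -5*fertilizer - 73 = -53: fertilizer = (-53 + 73) / -5 = -4.

fertilizer = -4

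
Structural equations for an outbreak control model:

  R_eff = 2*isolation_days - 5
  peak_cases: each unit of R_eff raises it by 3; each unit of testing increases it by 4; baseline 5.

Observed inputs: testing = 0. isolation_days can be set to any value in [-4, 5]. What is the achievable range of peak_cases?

Substituting into the peak_cases equation gives peak_cases = 6*isolation_days - 10.
Linear in isolation_days, so extremes are at the endpoints: isolation_days = -4 gives peak_cases = -34; isolation_days = 5 gives peak_cases = 20.

-34 to 20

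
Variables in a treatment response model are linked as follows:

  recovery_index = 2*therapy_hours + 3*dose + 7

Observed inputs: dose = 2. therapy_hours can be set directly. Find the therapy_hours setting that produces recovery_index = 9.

therapy_hours = -2

Substituting into the recovery_index equation gives recovery_index = 2*therapy_hours + 13.
Solve 2*therapy_hours + 13 = 9: therapy_hours = (9 - 13) / 2 = -2.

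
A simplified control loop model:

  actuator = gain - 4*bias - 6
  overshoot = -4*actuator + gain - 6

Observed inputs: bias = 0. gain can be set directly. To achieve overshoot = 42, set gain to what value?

Substituting into the actuator equation gives actuator = gain - 6.
Substituting into the overshoot equation gives overshoot = -3*gain + 18.
Solve -3*gain + 18 = 42: gain = (42 - 18) / -3 = -8.

gain = -8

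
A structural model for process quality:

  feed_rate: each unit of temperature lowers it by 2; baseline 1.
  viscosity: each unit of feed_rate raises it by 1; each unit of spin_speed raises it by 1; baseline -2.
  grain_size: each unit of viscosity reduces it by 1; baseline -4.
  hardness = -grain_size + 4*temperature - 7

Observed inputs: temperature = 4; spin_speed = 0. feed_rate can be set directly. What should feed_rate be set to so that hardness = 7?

feed_rate = -4

Intervening on feed_rate fixes its value directly, overriding its dependence on temperature.
Substituting into the viscosity equation gives viscosity = feed_rate - 2.
Substituting into the grain_size equation gives grain_size = -feed_rate - 2.
Substituting into the hardness equation gives hardness = feed_rate + 11.
Solve feed_rate + 11 = 7: feed_rate = (7 - 11) / 1 = -4.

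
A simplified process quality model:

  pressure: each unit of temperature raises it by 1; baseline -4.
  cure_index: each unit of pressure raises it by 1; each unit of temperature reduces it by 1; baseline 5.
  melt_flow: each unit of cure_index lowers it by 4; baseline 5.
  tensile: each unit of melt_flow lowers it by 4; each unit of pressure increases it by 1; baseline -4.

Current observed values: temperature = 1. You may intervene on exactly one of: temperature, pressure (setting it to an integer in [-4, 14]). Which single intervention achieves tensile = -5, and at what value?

set temperature = 7

Intervening on temperature: with other inputs at their observed values, tensile = temperature - 12. Solving for -5 gives temperature = 7, within [-4, 14].
Intervening on pressure: tensile = 17*pressure + 40. Reaching -5 requires pressure = -45/17, not an integer.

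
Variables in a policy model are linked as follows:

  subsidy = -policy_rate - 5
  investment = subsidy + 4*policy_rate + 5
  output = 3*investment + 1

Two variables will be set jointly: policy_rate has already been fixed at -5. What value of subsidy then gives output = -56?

subsidy = -4

With policy_rate held at -5:
Intervening on subsidy fixes its value directly, overriding its dependence on policy_rate.
Substituting into the investment equation gives investment = subsidy - 15.
Substituting into the output equation gives output = 3*subsidy - 44.
Solve 3*subsidy - 44 = -56: subsidy = (-56 + 44) / 3 = -4.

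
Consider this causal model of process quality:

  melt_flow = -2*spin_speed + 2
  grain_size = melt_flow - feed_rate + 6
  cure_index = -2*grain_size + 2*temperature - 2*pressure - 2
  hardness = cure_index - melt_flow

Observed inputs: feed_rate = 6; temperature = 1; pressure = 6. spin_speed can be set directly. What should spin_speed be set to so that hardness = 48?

Substituting into the grain_size equation gives grain_size = -2*spin_speed + 2.
Substituting into the cure_index equation gives cure_index = 4*spin_speed - 16.
hardness becomes 6*spin_speed - 18.
Solve 6*spin_speed - 18 = 48: spin_speed = (48 + 18) / 6 = 11.

spin_speed = 11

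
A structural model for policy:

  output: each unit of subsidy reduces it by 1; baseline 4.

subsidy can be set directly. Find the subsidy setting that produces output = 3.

Solve -subsidy + 4 = 3: subsidy = (3 - 4) / -1 = 1.

subsidy = 1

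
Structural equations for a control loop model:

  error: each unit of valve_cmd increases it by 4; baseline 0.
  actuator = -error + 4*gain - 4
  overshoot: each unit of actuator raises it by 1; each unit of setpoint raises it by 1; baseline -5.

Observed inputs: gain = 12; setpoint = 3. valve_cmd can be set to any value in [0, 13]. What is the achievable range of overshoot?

-10 to 42

Substituting into the actuator equation gives actuator = -4*valve_cmd + 44.
So overshoot = -4*valve_cmd + 42.
Linear in valve_cmd, so extremes are at the endpoints: valve_cmd = 0 gives overshoot = 42; valve_cmd = 13 gives overshoot = -10.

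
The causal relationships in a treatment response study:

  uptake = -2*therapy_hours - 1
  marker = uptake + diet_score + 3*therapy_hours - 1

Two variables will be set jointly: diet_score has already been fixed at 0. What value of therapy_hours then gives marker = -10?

therapy_hours = -8

With diet_score held at 0:
Substituting into the marker equation gives marker = therapy_hours - 2.
Solve therapy_hours - 2 = -10: therapy_hours = (-10 + 2) / 1 = -8.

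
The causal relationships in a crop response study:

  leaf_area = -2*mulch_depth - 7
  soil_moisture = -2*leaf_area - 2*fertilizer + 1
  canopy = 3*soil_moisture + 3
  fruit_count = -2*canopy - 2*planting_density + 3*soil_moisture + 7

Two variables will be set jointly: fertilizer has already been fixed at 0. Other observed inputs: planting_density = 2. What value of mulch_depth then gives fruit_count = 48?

mulch_depth = -8

With fertilizer held at 0:
Substituting into the soil_moisture equation gives soil_moisture = 4*mulch_depth + 15.
So canopy = 12*mulch_depth + 48.
So fruit_count = -12*mulch_depth - 48.
Solve -12*mulch_depth - 48 = 48: mulch_depth = (48 + 48) / -12 = -8.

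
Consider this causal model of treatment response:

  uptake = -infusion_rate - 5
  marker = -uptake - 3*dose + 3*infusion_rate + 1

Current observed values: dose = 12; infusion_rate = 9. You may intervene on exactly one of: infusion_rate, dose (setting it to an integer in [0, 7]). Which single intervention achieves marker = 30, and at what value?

Intervening on infusion_rate: marker = 4*infusion_rate - 30. Reaching 30 requires infusion_rate = 15, outside [0, 7].
Intervening on dose: with other inputs at their observed values, marker = -3*dose + 42. Solving for 30 gives dose = 4, within [0, 7].

set dose = 4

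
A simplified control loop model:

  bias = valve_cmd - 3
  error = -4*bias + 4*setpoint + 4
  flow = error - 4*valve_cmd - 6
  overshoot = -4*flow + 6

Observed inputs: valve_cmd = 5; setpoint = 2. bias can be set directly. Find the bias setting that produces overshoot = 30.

bias = -2

Intervening on bias fixes its value directly, overriding its dependence on valve_cmd.
Substituting into the error equation gives error = -4*bias + 12.
Substituting into the flow equation gives flow = -4*bias - 14.
Substituting into the overshoot equation gives overshoot = 16*bias + 62.
Solve 16*bias + 62 = 30: bias = (30 - 62) / 16 = -2.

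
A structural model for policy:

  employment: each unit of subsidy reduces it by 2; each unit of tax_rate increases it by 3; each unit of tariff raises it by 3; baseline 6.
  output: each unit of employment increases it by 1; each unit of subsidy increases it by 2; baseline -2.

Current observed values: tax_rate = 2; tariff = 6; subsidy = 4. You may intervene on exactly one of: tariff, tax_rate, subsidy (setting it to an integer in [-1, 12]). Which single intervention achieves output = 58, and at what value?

set tax_rate = 12

Intervening on tariff: output = 3*tariff + 10. Reaching 58 requires tariff = 16, outside [-1, 12].
Intervening on tax_rate: with other inputs at their observed values, output = 3*tax_rate + 22. Solving for 58 gives tax_rate = 12, within [-1, 12].
Intervening on subsidy: the paths from subsidy to output cancel (net effect zero), leaving output = 28; 58 is unreachable this way.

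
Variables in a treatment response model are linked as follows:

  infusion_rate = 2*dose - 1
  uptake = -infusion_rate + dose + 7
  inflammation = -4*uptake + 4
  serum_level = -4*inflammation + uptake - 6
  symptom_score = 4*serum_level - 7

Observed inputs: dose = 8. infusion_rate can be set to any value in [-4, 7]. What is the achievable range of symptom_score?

Intervening on infusion_rate fixes its value directly, overriding its dependence on dose.
Substituting into the uptake equation gives uptake = -infusion_rate + 15.
This gives inflammation = 4*infusion_rate - 56.
So serum_level = -17*infusion_rate + 233.
Substituting into the symptom_score equation gives symptom_score = -68*infusion_rate + 925.
Linear in infusion_rate, so extremes are at the endpoints: infusion_rate = -4 gives symptom_score = 1197; infusion_rate = 7 gives symptom_score = 449.

449 to 1197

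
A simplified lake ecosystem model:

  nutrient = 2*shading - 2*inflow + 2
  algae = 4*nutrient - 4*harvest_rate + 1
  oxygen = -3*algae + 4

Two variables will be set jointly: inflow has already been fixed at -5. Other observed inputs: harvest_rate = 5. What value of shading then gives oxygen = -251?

With inflow held at -5:
Substituting into the nutrient equation gives nutrient = 2*shading + 12.
Substituting into the algae equation gives algae = 8*shading + 29.
oxygen becomes -24*shading - 83.
Solve -24*shading - 83 = -251: shading = (-251 + 83) / -24 = 7.

shading = 7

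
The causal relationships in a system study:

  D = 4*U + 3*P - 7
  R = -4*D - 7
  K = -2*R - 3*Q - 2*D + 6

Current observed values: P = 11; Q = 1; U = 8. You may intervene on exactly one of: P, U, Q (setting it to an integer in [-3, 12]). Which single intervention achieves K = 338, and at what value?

Intervening on P: K = 18*P + 167. Reaching 338 requires P = 19/2, not an integer.
Intervening on U: K = 24*U + 173. Reaching 338 requires U = 55/8, not an integer.
Intervening on Q: with other inputs at their observed values, K = -3*Q + 368. Solving for 338 gives Q = 10, within [-3, 12].

set Q = 10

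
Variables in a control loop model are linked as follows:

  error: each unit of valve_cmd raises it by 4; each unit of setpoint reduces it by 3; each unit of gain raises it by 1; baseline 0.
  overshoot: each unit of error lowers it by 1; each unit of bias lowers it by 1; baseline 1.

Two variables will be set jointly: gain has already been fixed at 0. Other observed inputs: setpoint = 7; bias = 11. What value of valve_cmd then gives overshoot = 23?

valve_cmd = -3

With gain held at 0:
Substituting into the error equation gives error = 4*valve_cmd - 21.
Substituting into the overshoot equation gives overshoot = -4*valve_cmd + 11.
Solve -4*valve_cmd + 11 = 23: valve_cmd = (23 - 11) / -4 = -3.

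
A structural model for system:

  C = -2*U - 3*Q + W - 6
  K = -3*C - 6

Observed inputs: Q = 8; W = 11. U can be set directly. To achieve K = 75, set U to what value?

Substituting into the C equation gives C = -2*U - 19.
K becomes 6*U + 51.
Solve 6*U + 51 = 75: U = (75 - 51) / 6 = 4.

U = 4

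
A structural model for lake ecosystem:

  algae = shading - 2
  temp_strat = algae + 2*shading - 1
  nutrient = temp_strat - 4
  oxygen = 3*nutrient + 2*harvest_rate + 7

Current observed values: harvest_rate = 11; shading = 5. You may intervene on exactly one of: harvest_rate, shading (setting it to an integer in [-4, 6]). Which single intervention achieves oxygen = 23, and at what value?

set harvest_rate = -4

Intervening on harvest_rate: with other inputs at their observed values, oxygen = 2*harvest_rate + 31. Solving for 23 gives harvest_rate = -4, within [-4, 6].
Intervening on shading: oxygen = 9*shading + 8. Reaching 23 requires shading = 5/3, not an integer.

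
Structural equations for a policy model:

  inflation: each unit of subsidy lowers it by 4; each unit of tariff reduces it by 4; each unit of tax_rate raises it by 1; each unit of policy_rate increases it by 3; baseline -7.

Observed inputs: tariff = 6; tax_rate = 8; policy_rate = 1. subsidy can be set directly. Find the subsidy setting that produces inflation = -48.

subsidy = 7

Substituting into the inflation equation gives inflation = -4*subsidy - 20.
Solve -4*subsidy - 20 = -48: subsidy = (-48 + 20) / -4 = 7.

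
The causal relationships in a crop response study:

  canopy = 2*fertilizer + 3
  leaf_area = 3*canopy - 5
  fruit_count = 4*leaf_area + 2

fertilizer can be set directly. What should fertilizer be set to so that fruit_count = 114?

Substituting into the leaf_area equation gives leaf_area = 6*fertilizer + 4.
Substituting into the fruit_count equation gives fruit_count = 24*fertilizer + 18.
Solve 24*fertilizer + 18 = 114: fertilizer = (114 - 18) / 24 = 4.

fertilizer = 4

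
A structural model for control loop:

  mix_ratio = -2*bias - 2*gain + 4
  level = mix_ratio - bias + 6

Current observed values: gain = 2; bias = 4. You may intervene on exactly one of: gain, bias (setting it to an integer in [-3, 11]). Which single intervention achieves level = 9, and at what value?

Intervening on gain: level = -2*gain - 2. Reaching 9 requires gain = -11/2, not an integer.
Intervening on bias: with other inputs at their observed values, level = -3*bias + 6. Solving for 9 gives bias = -1, within [-3, 11].

set bias = -1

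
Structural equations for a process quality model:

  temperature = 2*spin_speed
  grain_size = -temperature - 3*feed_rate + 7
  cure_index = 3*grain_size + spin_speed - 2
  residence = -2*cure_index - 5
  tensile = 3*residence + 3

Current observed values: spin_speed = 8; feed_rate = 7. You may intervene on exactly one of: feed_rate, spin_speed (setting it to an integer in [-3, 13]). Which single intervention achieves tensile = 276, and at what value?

Intervening on feed_rate: with other inputs at their observed values, tensile = 54*feed_rate + 114. Solving for 276 gives feed_rate = 3, within [-3, 13].
Intervening on spin_speed: tensile = 30*spin_speed + 252. Reaching 276 requires spin_speed = 4/5, not an integer.

set feed_rate = 3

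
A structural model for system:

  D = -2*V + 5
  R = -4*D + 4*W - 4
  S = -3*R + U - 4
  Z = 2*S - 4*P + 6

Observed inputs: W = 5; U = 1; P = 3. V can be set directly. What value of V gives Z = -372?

V = 8

Substituting into the R equation gives R = 8*V - 4.
Substituting into the S equation gives S = -24*V + 9.
So Z = -48*V + 12.
Solve -48*V + 12 = -372: V = (-372 - 12) / -48 = 8.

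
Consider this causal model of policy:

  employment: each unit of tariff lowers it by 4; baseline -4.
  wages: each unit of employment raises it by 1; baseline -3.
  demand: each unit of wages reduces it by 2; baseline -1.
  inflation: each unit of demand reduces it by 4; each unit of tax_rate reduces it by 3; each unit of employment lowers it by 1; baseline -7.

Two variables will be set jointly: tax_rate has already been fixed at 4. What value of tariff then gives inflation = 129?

With tax_rate held at 4:
Substituting into the wages equation gives wages = -4*tariff - 7.
Substituting into the demand equation gives demand = 8*tariff + 13.
inflation becomes -28*tariff - 67.
Solve -28*tariff - 67 = 129: tariff = (129 + 67) / -28 = -7.

tariff = -7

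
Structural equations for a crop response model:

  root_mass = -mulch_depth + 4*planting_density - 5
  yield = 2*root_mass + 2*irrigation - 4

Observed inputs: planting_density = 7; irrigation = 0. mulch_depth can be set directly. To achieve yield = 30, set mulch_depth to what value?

mulch_depth = 6

Substituting into the root_mass equation gives root_mass = -mulch_depth + 23.
Substituting into the yield equation gives yield = -2*mulch_depth + 42.
Solve -2*mulch_depth + 42 = 30: mulch_depth = (30 - 42) / -2 = 6.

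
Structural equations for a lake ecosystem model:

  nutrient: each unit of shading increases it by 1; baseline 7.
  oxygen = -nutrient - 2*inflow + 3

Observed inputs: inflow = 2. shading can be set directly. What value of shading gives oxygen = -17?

shading = 9

Substituting into the oxygen equation gives oxygen = -shading - 8.
Solve -shading - 8 = -17: shading = (-17 + 8) / -1 = 9.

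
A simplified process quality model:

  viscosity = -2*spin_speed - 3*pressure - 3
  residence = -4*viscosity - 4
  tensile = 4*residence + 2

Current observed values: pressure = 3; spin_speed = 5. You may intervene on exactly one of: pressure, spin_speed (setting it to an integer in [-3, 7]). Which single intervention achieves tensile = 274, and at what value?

Intervening on pressure: tensile = 48*pressure + 194. Reaching 274 requires pressure = 5/3, not an integer.
Intervening on spin_speed: with other inputs at their observed values, tensile = 32*spin_speed + 178. Solving for 274 gives spin_speed = 3, within [-3, 7].

set spin_speed = 3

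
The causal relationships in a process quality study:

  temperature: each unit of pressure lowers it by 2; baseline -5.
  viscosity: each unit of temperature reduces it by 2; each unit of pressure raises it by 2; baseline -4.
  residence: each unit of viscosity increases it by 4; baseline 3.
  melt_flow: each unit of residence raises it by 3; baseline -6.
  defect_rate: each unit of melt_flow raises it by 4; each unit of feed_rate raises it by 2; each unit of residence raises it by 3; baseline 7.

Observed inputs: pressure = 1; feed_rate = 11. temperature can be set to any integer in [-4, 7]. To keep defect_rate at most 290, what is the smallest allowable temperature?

Intervening on temperature fixes its value directly, overriding its dependence on pressure.
Substituting into the viscosity equation gives viscosity = -2*temperature - 2.
residence becomes -8*temperature - 5.
melt_flow becomes -24*temperature - 21.
Substituting into the defect_rate equation gives defect_rate = -120*temperature - 70.
Require -120*temperature - 70 ≤ 290, so temperature ≥ -3.
The smallest integer in [-4, 7] satisfying this is -3.

temperature = -3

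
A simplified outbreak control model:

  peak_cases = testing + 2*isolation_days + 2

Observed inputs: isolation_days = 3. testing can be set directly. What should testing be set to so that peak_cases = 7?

Substituting into the peak_cases equation gives peak_cases = testing + 8.
Solve testing + 8 = 7: testing = (7 - 8) / 1 = -1.

testing = -1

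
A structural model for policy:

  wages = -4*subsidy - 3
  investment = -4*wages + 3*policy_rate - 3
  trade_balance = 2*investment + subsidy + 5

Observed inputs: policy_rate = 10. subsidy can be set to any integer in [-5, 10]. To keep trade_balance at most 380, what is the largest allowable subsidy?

Substituting into the investment equation gives investment = 16*subsidy + 39.
Substituting into the trade_balance equation gives trade_balance = 33*subsidy + 83.
Require 33*subsidy + 83 ≤ 380, so subsidy ≤ 9.
The largest integer in [-5, 10] satisfying this is 9.

subsidy = 9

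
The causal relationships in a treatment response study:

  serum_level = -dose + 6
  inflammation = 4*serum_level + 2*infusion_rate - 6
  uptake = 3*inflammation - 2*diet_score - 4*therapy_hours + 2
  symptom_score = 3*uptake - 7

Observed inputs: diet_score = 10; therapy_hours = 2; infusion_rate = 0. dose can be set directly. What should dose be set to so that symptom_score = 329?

dose = -7

Substituting into the inflammation equation gives inflammation = -4*dose + 18.
This gives uptake = -12*dose + 28.
symptom_score becomes -36*dose + 77.
Solve -36*dose + 77 = 329: dose = (329 - 77) / -36 = -7.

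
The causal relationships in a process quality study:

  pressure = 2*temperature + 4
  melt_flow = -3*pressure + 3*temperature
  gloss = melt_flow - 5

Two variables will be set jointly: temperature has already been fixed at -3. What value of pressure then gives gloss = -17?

pressure = 1

With temperature held at -3:
Intervening on pressure fixes its value directly, overriding its dependence on temperature.
Substituting into the melt_flow equation gives melt_flow = -3*pressure - 9.
So gloss = -3*pressure - 14.
Solve -3*pressure - 14 = -17: pressure = (-17 + 14) / -3 = 1.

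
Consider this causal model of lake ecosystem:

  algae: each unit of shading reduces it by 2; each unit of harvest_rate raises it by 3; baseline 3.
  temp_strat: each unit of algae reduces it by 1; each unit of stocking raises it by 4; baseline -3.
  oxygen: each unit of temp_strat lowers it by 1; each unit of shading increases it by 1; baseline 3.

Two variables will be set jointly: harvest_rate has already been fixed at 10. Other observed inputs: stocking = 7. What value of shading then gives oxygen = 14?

shading = -3

With harvest_rate held at 10:
Substituting into the algae equation gives algae = -2*shading + 33.
Substituting into the temp_strat equation gives temp_strat = 2*shading - 8.
Substituting into the oxygen equation gives oxygen = -shading + 11.
Solve -shading + 11 = 14: shading = (14 - 11) / -1 = -3.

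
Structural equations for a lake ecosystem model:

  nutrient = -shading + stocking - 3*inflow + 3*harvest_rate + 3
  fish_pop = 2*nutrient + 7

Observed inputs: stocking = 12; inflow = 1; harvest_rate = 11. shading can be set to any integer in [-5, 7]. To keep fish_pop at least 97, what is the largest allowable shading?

Substituting into the nutrient equation gives nutrient = -shading + 45.
fish_pop becomes -2*shading + 97.
Require -2*shading + 97 ≥ 97, so shading ≤ 0.
The largest integer in [-5, 7] satisfying this is 0.

shading = 0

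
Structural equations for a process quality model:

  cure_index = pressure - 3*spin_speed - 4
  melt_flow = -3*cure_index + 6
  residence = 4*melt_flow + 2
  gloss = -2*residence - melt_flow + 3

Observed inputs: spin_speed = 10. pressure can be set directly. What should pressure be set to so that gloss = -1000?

pressure = -1

Substituting into the cure_index equation gives cure_index = pressure - 34.
This gives melt_flow = -3*pressure + 108.
Substituting into the residence equation gives residence = -12*pressure + 434.
Substituting into the gloss equation gives gloss = 27*pressure - 973.
Solve 27*pressure - 973 = -1000: pressure = (-1000 + 973) / 27 = -1.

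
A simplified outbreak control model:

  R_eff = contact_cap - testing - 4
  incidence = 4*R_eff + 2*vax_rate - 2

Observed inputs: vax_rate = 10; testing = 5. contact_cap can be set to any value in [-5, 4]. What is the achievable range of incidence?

-38 to -2

Substituting into the R_eff equation gives R_eff = contact_cap - 9.
Substituting into the incidence equation gives incidence = 4*contact_cap - 18.
Linear in contact_cap, so extremes are at the endpoints: contact_cap = -5 gives incidence = -38; contact_cap = 4 gives incidence = -2.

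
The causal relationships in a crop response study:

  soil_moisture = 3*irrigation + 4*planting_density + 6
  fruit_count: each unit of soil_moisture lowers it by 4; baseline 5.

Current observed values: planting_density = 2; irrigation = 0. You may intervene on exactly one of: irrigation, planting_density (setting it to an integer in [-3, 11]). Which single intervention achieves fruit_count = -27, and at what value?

Intervening on irrigation: with other inputs at their observed values, fruit_count = -12*irrigation - 51. Solving for -27 gives irrigation = -2, within [-3, 11].
Intervening on planting_density: fruit_count = -16*planting_density - 19. Reaching -27 requires planting_density = 1/2, not an integer.

set irrigation = -2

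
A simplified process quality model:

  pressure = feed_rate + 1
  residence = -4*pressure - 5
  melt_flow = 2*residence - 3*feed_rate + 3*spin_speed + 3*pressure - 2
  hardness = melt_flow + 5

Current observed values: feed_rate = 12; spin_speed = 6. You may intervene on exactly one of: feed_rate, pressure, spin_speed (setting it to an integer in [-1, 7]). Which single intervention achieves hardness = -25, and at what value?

Intervening on feed_rate: hardness = -8*feed_rate + 6. Reaching -25 requires feed_rate = 31/8, not an integer.
Intervening on pressure: with other inputs at their observed values, hardness = -5*pressure - 25. Solving for -25 gives pressure = 0, within [-1, 7].
Intervening on spin_speed: hardness = 3*spin_speed - 108. Reaching -25 requires spin_speed = 83/3, not an integer.

set pressure = 0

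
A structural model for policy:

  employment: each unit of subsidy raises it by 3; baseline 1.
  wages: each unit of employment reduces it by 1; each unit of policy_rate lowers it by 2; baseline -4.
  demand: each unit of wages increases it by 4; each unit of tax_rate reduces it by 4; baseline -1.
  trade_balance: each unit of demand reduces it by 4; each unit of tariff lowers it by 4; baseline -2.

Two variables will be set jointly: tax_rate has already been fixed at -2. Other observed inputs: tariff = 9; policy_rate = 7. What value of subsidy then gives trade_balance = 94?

subsidy = -3

With tax_rate held at -2:
Substituting into the wages equation gives wages = -3*subsidy - 19.
demand becomes -12*subsidy - 69.
Substituting into the trade_balance equation gives trade_balance = 48*subsidy + 238.
Solve 48*subsidy + 238 = 94: subsidy = (94 - 238) / 48 = -3.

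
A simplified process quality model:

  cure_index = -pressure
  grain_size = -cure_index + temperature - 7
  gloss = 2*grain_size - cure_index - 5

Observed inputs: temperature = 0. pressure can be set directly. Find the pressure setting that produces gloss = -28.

pressure = -3

Substituting into the grain_size equation gives grain_size = pressure - 7.
gloss becomes 3*pressure - 19.
Solve 3*pressure - 19 = -28: pressure = (-28 + 19) / 3 = -3.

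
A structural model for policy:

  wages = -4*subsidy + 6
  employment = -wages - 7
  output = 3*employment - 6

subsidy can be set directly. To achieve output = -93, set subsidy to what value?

Substituting into the employment equation gives employment = 4*subsidy - 13.
output becomes 12*subsidy - 45.
Solve 12*subsidy - 45 = -93: subsidy = (-93 + 45) / 12 = -4.

subsidy = -4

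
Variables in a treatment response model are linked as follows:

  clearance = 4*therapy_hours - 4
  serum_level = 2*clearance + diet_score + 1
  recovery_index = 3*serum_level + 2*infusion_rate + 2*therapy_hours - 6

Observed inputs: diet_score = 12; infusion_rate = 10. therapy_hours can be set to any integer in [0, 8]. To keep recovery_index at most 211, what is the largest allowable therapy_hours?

therapy_hours = 7

Substituting into the serum_level equation gives serum_level = 8*therapy_hours + 5.
Substituting into the recovery_index equation gives recovery_index = 26*therapy_hours + 29.
Require 26*therapy_hours + 29 ≤ 211, so therapy_hours ≤ 7.
The largest integer in [0, 8] satisfying this is 7.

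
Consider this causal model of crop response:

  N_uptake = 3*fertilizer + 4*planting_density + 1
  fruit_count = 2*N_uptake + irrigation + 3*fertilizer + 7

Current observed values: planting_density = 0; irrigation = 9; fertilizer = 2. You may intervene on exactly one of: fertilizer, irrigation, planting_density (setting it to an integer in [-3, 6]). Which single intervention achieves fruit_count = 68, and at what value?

Intervening on fertilizer: fruit_count = 9*fertilizer + 18. Reaching 68 requires fertilizer = 50/9, not an integer.
Intervening on irrigation: fruit_count = irrigation + 27. Reaching 68 requires irrigation = 41, outside [-3, 6].
Intervening on planting_density: with other inputs at their observed values, fruit_count = 8*planting_density + 36. Solving for 68 gives planting_density = 4, within [-3, 6].

set planting_density = 4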